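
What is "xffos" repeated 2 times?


Input string: 'xffos'
Operation: repeat 2 times
Concatenation: 'xffos' + 'xffos'
Result: xffosxffos


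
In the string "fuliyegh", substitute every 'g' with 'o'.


Input string: 'fuliyegh'
Operation: replace 'g' with 'o'
Positions of 'g': 6
After replacement: fuliyeoh


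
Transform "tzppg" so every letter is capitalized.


Input string: 'tzppg'
Operation: convert each letter to uppercase
Mapping: 't'->'T', 'z'->'Z', 'p'->'P', 'p'->'P', 'g'->'G'
Result: TZPPG


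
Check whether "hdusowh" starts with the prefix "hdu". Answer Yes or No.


Input string: 'hdusowh'
Prefix to check: 'hdu'
First 3 characters of input: 'hdu'
Match: True
Result: Yes


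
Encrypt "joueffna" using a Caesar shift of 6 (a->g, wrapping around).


Input: 'joueffna', shift = 6
Operation: for each letter, (position + 6) mod 26
Mapping: 'j'(9+6=15)->'p', 'o'(14+6=20)->'u', 'u'(20+6=26, 26 mod 26=0)->'a', 'e'(4+6=10)->'k', 'f'(5+6=11)->'l', 'f'(5+6=11)->'l', 'n'(13+6=19)->'t', 'a'(0+6=6)->'g'
Result: puaklltg


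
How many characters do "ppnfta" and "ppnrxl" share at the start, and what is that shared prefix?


String 1: 'ppnfta'
String 2: 'ppnrxl'
Compare position by position:
pos 0: 'p' vs 'p' match
pos 1: 'p' vs 'p' match
pos 2: 'n' vs 'n' match
pos 3: 'f' vs 'r' differ -> stop
Longest common prefix: "ppn" (length 3)


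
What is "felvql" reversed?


Input string: 'felvql'
Operation: reverse character order
Original order: 'f' -> 'e' -> 'l' -> 'v' -> 'q' -> 'l'
Reversed order: 'l' -> 'q' -> 'v' -> 'l' -> 'e' -> 'f'
Result: lqvlef


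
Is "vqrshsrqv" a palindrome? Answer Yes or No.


Input string: 'vqrshsrqv'
Reversed: 'vqrshsrqv'
Compare pairs: s[0]='v' vs s[8]='v' (match), s[1]='q' vs s[7]='q' (match), s[2]='r' vs s[6]='r' (match), s[3]='s' vs s[5]='s' (match)
Palindrome: Yes


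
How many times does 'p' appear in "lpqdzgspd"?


Input string: 'lpqdzgspd'
Target character: 'p'
Scan each position: s[1]='p', s[7]='p'
Matches found at indices: 1, 7
Total: 2


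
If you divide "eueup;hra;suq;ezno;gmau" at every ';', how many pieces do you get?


Input string: 'eueup;hra;suq;ezno;gmau'
Delimiter: ';'
Split result: 'eueup', 'hra', 'suq', 'ezno', 'gmau'
Number of parts: 5


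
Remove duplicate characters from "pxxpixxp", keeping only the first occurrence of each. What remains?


Input: 'pxxpixxp'
Operation: keep first occurrence of each character
Scan: s[0]='p' new -> keep; s[1]='x' new -> keep; s[2]='x' seen -> skip; s[3]='p' seen -> skip; s[4]='i' new -> keep; s[5]='x' seen -> skip; s[6]='x' seen -> skip; s[7]='p' seen -> skip
Result: pxi


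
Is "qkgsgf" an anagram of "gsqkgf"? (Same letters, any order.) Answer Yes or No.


String 1: 'gsqkgf' -> sorted: 'fggkqs'
String 2: 'qkgsgf' -> sorted: 'fggkqs'
Compare sorted forms: 'fggkqs' == 'fggkqs'
Anagram: Yes


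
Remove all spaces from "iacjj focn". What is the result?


Input string: 'iacjj focn'
Operation: remove all spaces
Words: 'iacjj', 'focn'
Join without spaces: iacjjfocn


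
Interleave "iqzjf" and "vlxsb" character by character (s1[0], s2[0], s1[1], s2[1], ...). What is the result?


String 1: 'iqzjf'
String 2: 'vlxsb'
Operation: alternate characters
Pairs: 'i'+'v', 'q'+'l', 'z'+'x', 'j'+'s', 'f'+'b'
Result: ivqlzxjsfb


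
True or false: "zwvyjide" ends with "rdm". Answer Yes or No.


Input string: 'zwvyjide'
Suffix to check: 'rdm'
Last 3 characters of input: 'ide'
Match: False
Result: No


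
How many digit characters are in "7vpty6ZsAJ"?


Input string: '7vpty6ZsAJ'
Operation: count digit characters (0-9)
Scan: '7'(digit), 'v', 'p', 't', 'y', '6'(digit), 'Z', 's', 'A', 'J'
Digits found: 2
Result: 2


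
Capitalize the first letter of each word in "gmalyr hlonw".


Input string: 'gmalyr hlonw'
Operation: capitalize first letter of each word
Word transformations: 'gmalyr'->'Gmalyr', 'hlonw'->'Hlonw'
Result: Gmalyr Hlonw


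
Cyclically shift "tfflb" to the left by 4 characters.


Input: 'tfflb', shift = 4
Operation: split at index 4 and swap parts
Front part s[0:4] = 'tffl'
Back part s[4:] = 'b'
Rotated = back + front = 'b' + 'tffl'
Result: btffl


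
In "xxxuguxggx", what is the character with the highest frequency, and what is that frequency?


Input: 'xxxuguxggx'
Operation: tally each character
Counts: 'g':3, 'u':2, 'x':5
Maximum: 'x' appears 5 times


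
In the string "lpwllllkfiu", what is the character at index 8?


Input string: 'lpwllllkfiu'
Operation: get character at index 8
Index mapping: s[0]='l', s[1]='p', s[2]='w', s[3]='l', s[4]='l', s[5]='l', s[6]='l', s[7]='k', s[8]='f'
Result: 'f'


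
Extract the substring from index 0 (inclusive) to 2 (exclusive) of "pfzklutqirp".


Input string: 'pfzklutqirp'
Operation: slice [0:2]
Extract characters: s[0]='p', s[1]='f'
Result: pf


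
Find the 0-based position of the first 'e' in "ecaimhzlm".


Input string: 'ecaimhzlm'
Target: 'e'
Scanning left to right: s[0]='e'
First match at index: 0


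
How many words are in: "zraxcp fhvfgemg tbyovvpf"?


Input string: 'zraxcp fhvfgemg tbyovvpf'
Operation: split by spaces
Words found: 'zraxcp', 'fhvfgemg', 'tbyovvpf'
Word count: 3


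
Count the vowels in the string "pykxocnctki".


Input string: 'pykxocnctki'
Operation: count vowels (a, e, i, o, u)
Scan: s[0]='p', s[1]='y', s[2]='k', s[3]='x', s[4]='o' (vowel), s[5]='c', s[6]='n', s[7]='c', s[8]='t', s[9]='k', s[10]='i' (vowel)
Vowels found: 2
Result: 2


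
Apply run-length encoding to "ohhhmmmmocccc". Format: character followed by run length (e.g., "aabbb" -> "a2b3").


Input: 'ohhhmmmmocccc'
Operation: identify consecutive runs
Runs: 'o' -> o1, 'hhh' -> h3, 'mmmm' -> m4, 'o' -> o1, 'cccc' -> c4
Encoded: o1h3m4o1c4


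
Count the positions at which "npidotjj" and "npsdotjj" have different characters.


String 1: 'npidotjj'
String 2: 'npsdotjj'
Compare each position: pos 0: 'n'=='n', pos 1: 'p'=='p', pos 2: 'i'!='s', pos 3: 'd'=='d', pos 4: 'o'=='o', pos 5: 't'=='t', pos 6: 'j'=='j', pos 7: 'j'=='j'
Differing positions: 1
Hamming distance: 1


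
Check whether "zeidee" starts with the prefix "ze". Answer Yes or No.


Input string: 'zeidee'
Prefix to check: 'ze'
First 2 characters of input: 'ze'
Match: True
Result: Yes


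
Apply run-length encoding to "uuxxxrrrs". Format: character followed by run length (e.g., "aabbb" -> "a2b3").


Input: 'uuxxxrrrs'
Operation: identify consecutive runs
Runs: 'uu' -> u2, 'xxx' -> x3, 'rrr' -> r3, 's' -> s1
Encoded: u2x3r3s1


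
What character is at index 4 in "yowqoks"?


Input string: 'yowqoks'
Operation: get character at index 4
Index mapping: s[0]='y', s[1]='o', s[2]='w', s[3]='q', s[4]='o'
Result: 'o'


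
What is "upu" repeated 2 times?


Input string: 'upu'
Operation: repeat 2 times
Concatenation: 'upu' + 'upu'
Result: upuupu


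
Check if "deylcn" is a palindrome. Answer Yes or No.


Input string: 'deylcn'
Reversed: 'nclyed'
Compare pairs: s[0]='d' vs s[5]='n' (mismatch), s[1]='e' vs s[4]='c' (mismatch), s[2]='y' vs s[3]='l' (mismatch)
Palindrome: No


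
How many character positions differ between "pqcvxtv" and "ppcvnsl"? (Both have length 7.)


String 1: 'pqcvxtv'
String 2: 'ppcvnsl'
Compare each position: pos 0: 'p'=='p', pos 1: 'q'!='p', pos 2: 'c'=='c', pos 3: 'v'=='v', pos 4: 'x'!='n', pos 5: 't'!='s', pos 6: 'v'!='l'
Differing positions: 4
Hamming distance: 4


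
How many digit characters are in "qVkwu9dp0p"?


Input string: 'qVkwu9dp0p'
Operation: count digit characters (0-9)
Scan: 'q', 'V', 'k', 'w', 'u', '9'(digit), 'd', 'p', '0'(digit), 'p'
Digits found: 2
Result: 2


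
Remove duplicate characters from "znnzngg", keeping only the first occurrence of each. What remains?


Input: 'znnzngg'
Operation: keep first occurrence of each character
Scan: s[0]='z' new -> keep; s[1]='n' new -> keep; s[2]='n' seen -> skip; s[3]='z' seen -> skip; s[4]='n' seen -> skip; s[5]='g' new -> keep; s[6]='g' seen -> skip
Result: zng


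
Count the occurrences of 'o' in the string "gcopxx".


Input string: 'gcopxx'
Target character: 'o'
Scan each position: s[2]='o'
Matches found at indices: 2
Total: 1


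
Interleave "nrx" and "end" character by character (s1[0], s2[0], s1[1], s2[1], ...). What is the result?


String 1: 'nrx'
String 2: 'end'
Operation: alternate characters
Pairs: 'n'+'e', 'r'+'n', 'x'+'d'
Result: nernxd


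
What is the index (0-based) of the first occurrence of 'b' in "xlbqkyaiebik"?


Input string: 'xlbqkyaiebik'
Target: 'b'
Scanning left to right: s[0]='x', s[1]='l', s[2]='b'
First match at index: 2


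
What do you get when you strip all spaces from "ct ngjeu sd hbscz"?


Input string: 'ct ngjeu sd hbscz'
Operation: remove all spaces
Words: 'ct', 'ngjeu', 'sd', 'hbscz'
Join without spaces: ctngjeusdhbscz


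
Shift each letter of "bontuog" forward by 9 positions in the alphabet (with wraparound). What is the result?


Input: 'bontuog', shift = 9
Operation: for each letter, (position + 9) mod 26
Mapping: 'b'(1+9=10)->'k', 'o'(14+9=23)->'x', 'n'(13+9=22)->'w', 't'(19+9=28, 28 mod 26=2)->'c', 'u'(20+9=29, 29 mod 26=3)->'d', 'o'(14+9=23)->'x', 'g'(6+9=15)->'p'
Result: kxwcdxp


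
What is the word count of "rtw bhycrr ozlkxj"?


Input string: 'rtw bhycrr ozlkxj'
Operation: split by spaces
Words found: 'rtw', 'bhycrr', 'ozlkxj'
Word count: 3


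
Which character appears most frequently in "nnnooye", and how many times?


Input: 'nnnooye'
Operation: tally each character
Counts: 'e':1, 'n':3, 'o':2, 'y':1
Maximum: 'n' appears 3 times


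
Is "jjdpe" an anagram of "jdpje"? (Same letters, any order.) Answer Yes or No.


String 1: 'jdpje' -> sorted: 'dejjp'
String 2: 'jjdpe' -> sorted: 'dejjp'
Compare sorted forms: 'dejjp' == 'dejjp'
Anagram: Yes


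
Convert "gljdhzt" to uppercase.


Input string: 'gljdhzt'
Operation: convert each letter to uppercase
Mapping: 'g'->'G', 'l'->'L', 'j'->'J', 'd'->'D', 'h'->'H', 'z'->'Z', 't'->'T'
Result: GLJDHZT


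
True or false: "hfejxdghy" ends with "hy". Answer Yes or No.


Input string: 'hfejxdghy'
Suffix to check: 'hy'
Last 2 characters of input: 'hy'
Match: True
Result: Yes


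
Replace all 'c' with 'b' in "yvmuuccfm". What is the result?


Input string: 'yvmuuccfm'
Operation: replace 'c' with 'b'
Positions of 'c': 5, 6
After replacement: yvmuubbfm


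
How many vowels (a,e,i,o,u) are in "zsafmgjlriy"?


Input string: 'zsafmgjlriy'
Operation: count vowels (a, e, i, o, u)
Scan: s[0]='z', s[1]='s', s[2]='a' (vowel), s[3]='f', s[4]='m', s[5]='g', s[6]='j', s[7]='l', s[8]='r', s[9]='i' (vowel), s[10]='y'
Vowels found: 2
Result: 2


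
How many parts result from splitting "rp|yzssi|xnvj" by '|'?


Input string: 'rp|yzssi|xnvj'
Delimiter: '|'
Split result: 'rp', 'yzssi', 'xnvj'
Number of parts: 3


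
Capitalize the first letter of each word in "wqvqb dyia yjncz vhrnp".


Input string: 'wqvqb dyia yjncz vhrnp'
Operation: capitalize first letter of each word
Word transformations: 'wqvqb'->'Wqvqb', 'dyia'->'Dyia', 'yjncz'->'Yjncz', 'vhrnp'->'Vhrnp'
Result: Wqvqb Dyia Yjncz Vhrnp


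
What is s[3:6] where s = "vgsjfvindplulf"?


Input string: 'vgsjfvindplulf'
Operation: slice [3:6]
Extract characters: s[3]='j', s[4]='f', s[5]='v'
Result: jfv


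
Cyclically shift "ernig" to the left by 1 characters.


Input: 'ernig', shift = 1
Operation: split at index 1 and swap parts
Front part s[0:1] = 'e'
Back part s[1:] = 'rnig'
Rotated = back + front = 'rnig' + 'e'
Result: rnige


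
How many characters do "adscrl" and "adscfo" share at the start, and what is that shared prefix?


String 1: 'adscrl'
String 2: 'adscfo'
Compare position by position:
pos 0: 'a' vs 'a' match
pos 1: 'd' vs 'd' match
pos 2: 's' vs 's' match
pos 3: 'c' vs 'c' match
pos 4: 'r' vs 'f' differ -> stop
Longest common prefix: "adsc" (length 4)


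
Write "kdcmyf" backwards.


Input string: 'kdcmyf'
Operation: reverse character order
Original order: 'k' -> 'd' -> 'c' -> 'm' -> 'y' -> 'f'
Reversed order: 'f' -> 'y' -> 'm' -> 'c' -> 'd' -> 'k'
Result: fymcdk


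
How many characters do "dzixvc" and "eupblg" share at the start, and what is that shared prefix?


String 1: 'dzixvc'
String 2: 'eupblg'
Compare position by position:
pos 0: 'd' vs 'e' differ -> stop
Longest common prefix: "" (length 0)


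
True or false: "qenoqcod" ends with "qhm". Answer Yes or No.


Input string: 'qenoqcod'
Suffix to check: 'qhm'
Last 3 characters of input: 'cod'
Match: False
Result: No


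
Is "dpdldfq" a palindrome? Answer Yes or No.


Input string: 'dpdldfq'
Reversed: 'qfdldpd'
Compare pairs: s[0]='d' vs s[6]='q' (mismatch), s[1]='p' vs s[5]='f' (mismatch), s[2]='d' vs s[4]='d' (match)
Palindrome: No


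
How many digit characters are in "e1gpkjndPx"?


Input string: 'e1gpkjndPx'
Operation: count digit characters (0-9)
Scan: 'e', '1'(digit), 'g', 'p', 'k', 'j', 'n', 'd', 'P', 'x'
Digits found: 1
Result: 1


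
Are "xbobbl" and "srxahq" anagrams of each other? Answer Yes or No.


String 1: 'xbobbl' -> sorted: 'bbblox'
String 2: 'srxahq' -> sorted: 'ahqrsx'
Compare sorted forms: 'bbblox' != 'ahqrsx'
Anagram: No


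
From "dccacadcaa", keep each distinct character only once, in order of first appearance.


Input: 'dccacadcaa'
Operation: keep first occurrence of each character
Scan: s[0]='d' new -> keep; s[1]='c' new -> keep; s[2]='c' seen -> skip; s[3]='a' new -> keep; s[4]='c' seen -> skip; s[5]='a' seen -> skip; s[6]='d' seen -> skip; s[7]='c' seen -> skip; s[8]='a' seen -> skip; s[9]='a' seen -> skip
Result: dca


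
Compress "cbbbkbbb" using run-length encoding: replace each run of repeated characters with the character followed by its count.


Input: 'cbbbkbbb'
Operation: identify consecutive runs
Runs: 'c' -> c1, 'bbb' -> b3, 'k' -> k1, 'bbb' -> b3
Encoded: c1b3k1b3


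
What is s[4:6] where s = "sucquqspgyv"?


Input string: 'sucquqspgyv'
Operation: slice [4:6]
Extract characters: s[4]='u', s[5]='q'
Result: uq


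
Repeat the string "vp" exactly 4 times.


Input string: 'vp'
Operation: repeat 4 times
Concatenation: 'vp' + 'vp' + 'vp' + 'vp'
Result: vpvpvpvp


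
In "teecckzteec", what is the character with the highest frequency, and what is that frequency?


Input: 'teecckzteec'
Operation: tally each character
Counts: 'c':3, 'e':4, 'k':1, 't':2, 'z':1
Maximum: 'e' appears 4 times


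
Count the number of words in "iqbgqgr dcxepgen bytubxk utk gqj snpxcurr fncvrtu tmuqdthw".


Input string: 'iqbgqgr dcxepgen bytubxk utk gqj snpxcurr fncvrtu tmuqdthw'
Operation: split by spaces
Words found: 'iqbgqgr', 'dcxepgen', 'bytubxk', 'utk', 'gqj', 'snpxcurr', 'fncvrtu', 'tmuqdthw'
Word count: 8


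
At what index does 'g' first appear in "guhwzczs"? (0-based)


Input string: 'guhwzczs'
Target: 'g'
Scanning left to right: s[0]='g'
First match at index: 0


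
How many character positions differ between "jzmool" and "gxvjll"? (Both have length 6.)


String 1: 'jzmool'
String 2: 'gxvjll'
Compare each position: pos 0: 'j'!='g', pos 1: 'z'!='x', pos 2: 'm'!='v', pos 3: 'o'!='j', pos 4: 'o'!='l', pos 5: 'l'=='l'
Differing positions: 5
Hamming distance: 5


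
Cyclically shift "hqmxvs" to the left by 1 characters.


Input: 'hqmxvs', shift = 1
Operation: split at index 1 and swap parts
Front part s[0:1] = 'h'
Back part s[1:] = 'qmxvs'
Rotated = back + front = 'qmxvs' + 'h'
Result: qmxvsh


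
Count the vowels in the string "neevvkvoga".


Input string: 'neevvkvoga'
Operation: count vowels (a, e, i, o, u)
Scan: s[0]='n', s[1]='e' (vowel), s[2]='e' (vowel), s[3]='v', s[4]='v', s[5]='k', s[6]='v', s[7]='o' (vowel), s[8]='g', s[9]='a' (vowel)
Vowels found: 4
Result: 4


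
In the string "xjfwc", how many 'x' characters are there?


Input string: 'xjfwc'
Target character: 'x'
Scan each position: s[0]='x'
Matches found at indices: 0
Total: 1


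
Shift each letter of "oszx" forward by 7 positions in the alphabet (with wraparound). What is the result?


Input: 'oszx', shift = 7
Operation: for each letter, (position + 7) mod 26
Mapping: 'o'(14+7=21)->'v', 's'(18+7=25)->'z', 'z'(25+7=32, 32 mod 26=6)->'g', 'x'(23+7=30, 30 mod 26=4)->'e'
Result: vzge


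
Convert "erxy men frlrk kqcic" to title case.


Input string: 'erxy men frlrk kqcic'
Operation: capitalize first letter of each word
Word transformations: 'erxy'->'Erxy', 'men'->'Men', 'frlrk'->'Frlrk', 'kqcic'->'Kqcic'
Result: Erxy Men Frlrk Kqcic


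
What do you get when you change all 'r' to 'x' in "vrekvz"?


Input string: 'vrekvz'
Operation: replace 'r' with 'x'
Positions of 'r': 1
After replacement: vxekvz


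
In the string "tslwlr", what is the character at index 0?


Input string: 'tslwlr'
Operation: get character at index 0
Index mapping: s[0]='t'
Result: 't'


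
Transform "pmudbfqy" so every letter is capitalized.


Input string: 'pmudbfqy'
Operation: convert each letter to uppercase
Mapping: 'p'->'P', 'm'->'M', 'u'->'U', 'd'->'D', 'b'->'B', 'f'->'F', 'q'->'Q', 'y'->'Y'
Result: PMUDBFQY


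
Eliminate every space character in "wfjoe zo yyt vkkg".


Input string: 'wfjoe zo yyt vkkg'
Operation: remove all spaces
Words: 'wfjoe', 'zo', 'yyt', 'vkkg'
Join without spaces: wfjoezoyytvkkg


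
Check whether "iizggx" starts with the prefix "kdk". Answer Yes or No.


Input string: 'iizggx'
Prefix to check: 'kdk'
First 3 characters of input: 'iiz'
Match: False
Result: No


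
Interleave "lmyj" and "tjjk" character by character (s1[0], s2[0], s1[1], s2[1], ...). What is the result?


String 1: 'lmyj'
String 2: 'tjjk'
Operation: alternate characters
Pairs: 'l'+'t', 'm'+'j', 'y'+'j', 'j'+'k'
Result: ltmjyjjk


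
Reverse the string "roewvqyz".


Input string: 'roewvqyz'
Operation: reverse character order
Original order: 'r' -> 'o' -> 'e' -> 'w' -> 'v' -> 'q' -> 'y' -> 'z'
Reversed order: 'z' -> 'y' -> 'q' -> 'v' -> 'w' -> 'e' -> 'o' -> 'r'
Result: zyqvweor


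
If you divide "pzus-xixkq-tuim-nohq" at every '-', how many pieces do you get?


Input string: 'pzus-xixkq-tuim-nohq'
Delimiter: '-'
Split result: 'pzus', 'xixkq', 'tuim', 'nohq'
Number of parts: 4


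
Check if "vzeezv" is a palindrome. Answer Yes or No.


Input string: 'vzeezv'
Reversed: 'vzeezv'
Compare pairs: s[0]='v' vs s[5]='v' (match), s[1]='z' vs s[4]='z' (match), s[2]='e' vs s[3]='e' (match)
Palindrome: Yes


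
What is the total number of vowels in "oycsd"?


Input string: 'oycsd'
Operation: count vowels (a, e, i, o, u)
Scan: s[0]='o' (vowel), s[1]='y', s[2]='c', s[3]='s', s[4]='d'
Vowels found: 1
Result: 1


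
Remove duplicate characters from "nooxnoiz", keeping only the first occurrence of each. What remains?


Input: 'nooxnoiz'
Operation: keep first occurrence of each character
Scan: s[0]='n' new -> keep; s[1]='o' new -> keep; s[2]='o' seen -> skip; s[3]='x' new -> keep; s[4]='n' seen -> skip; s[5]='o' seen -> skip; s[6]='i' new -> keep; s[7]='z' new -> keep
Result: noxiz


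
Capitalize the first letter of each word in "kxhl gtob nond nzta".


Input string: 'kxhl gtob nond nzta'
Operation: capitalize first letter of each word
Word transformations: 'kxhl'->'Kxhl', 'gtob'->'Gtob', 'nond'->'Nond', 'nzta'->'Nzta'
Result: Kxhl Gtob Nond Nzta


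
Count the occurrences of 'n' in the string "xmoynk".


Input string: 'xmoynk'
Target character: 'n'
Scan each position: s[4]='n'
Matches found at indices: 4
Total: 1


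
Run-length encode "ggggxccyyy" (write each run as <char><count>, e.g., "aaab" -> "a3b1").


Input: 'ggggxccyyy'
Operation: identify consecutive runs
Runs: 'gggg' -> g4, 'x' -> x1, 'cc' -> c2, 'yyy' -> y3
Encoded: g4x1c2y3


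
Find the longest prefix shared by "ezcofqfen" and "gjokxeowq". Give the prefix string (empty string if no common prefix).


String 1: 'ezcofqfen'
String 2: 'gjokxeowq'
Compare position by position:
pos 0: 'e' vs 'g' differ -> stop
Longest common prefix: "" (length 0)


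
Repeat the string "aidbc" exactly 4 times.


Input string: 'aidbc'
Operation: repeat 4 times
Concatenation: 'aidbc' + 'aidbc' + 'aidbc' + 'aidbc'
Result: aidbcaidbcaidbcaidbc


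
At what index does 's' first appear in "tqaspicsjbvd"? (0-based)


Input string: 'tqaspicsjbvd'
Target: 's'
Scanning left to right: s[0]='t', s[1]='q', s[2]='a', s[3]='s'
First match at index: 3


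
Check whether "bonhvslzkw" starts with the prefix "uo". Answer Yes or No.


Input string: 'bonhvslzkw'
Prefix to check: 'uo'
First 2 characters of input: 'bo'
Match: False
Result: No


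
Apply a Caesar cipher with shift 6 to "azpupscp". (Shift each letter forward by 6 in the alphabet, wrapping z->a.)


Input: 'azpupscp', shift = 6
Operation: for each letter, (position + 6) mod 26
Mapping: 'a'(0+6=6)->'g', 'z'(25+6=31, 31 mod 26=5)->'f', 'p'(15+6=21)->'v', 'u'(20+6=26, 26 mod 26=0)->'a', 'p'(15+6=21)->'v', 's'(18+6=24)->'y', 'c'(2+6=8)->'i', 'p'(15+6=21)->'v'
Result: gfvavyiv


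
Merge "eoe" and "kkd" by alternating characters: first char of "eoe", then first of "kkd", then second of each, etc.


String 1: 'eoe'
String 2: 'kkd'
Operation: alternate characters
Pairs: 'e'+'k', 'o'+'k', 'e'+'d'
Result: ekoked


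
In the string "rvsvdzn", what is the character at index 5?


Input string: 'rvsvdzn'
Operation: get character at index 5
Index mapping: s[0]='r', s[1]='v', s[2]='s', s[3]='v', s[4]='d', s[5]='z'
Result: 'z'


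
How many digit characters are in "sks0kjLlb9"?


Input string: 'sks0kjLlb9'
Operation: count digit characters (0-9)
Scan: 's', 'k', 's', '0'(digit), 'k', 'j', 'L', 'l', 'b', '9'(digit)
Digits found: 2
Result: 2


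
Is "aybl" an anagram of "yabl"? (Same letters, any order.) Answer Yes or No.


String 1: 'yabl' -> sorted: 'ably'
String 2: 'aybl' -> sorted: 'ably'
Compare sorted forms: 'ably' == 'ably'
Anagram: Yes


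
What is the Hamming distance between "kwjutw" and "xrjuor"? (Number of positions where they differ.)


String 1: 'kwjutw'
String 2: 'xrjuor'
Compare each position: pos 0: 'k'!='x', pos 1: 'w'!='r', pos 2: 'j'=='j', pos 3: 'u'=='u', pos 4: 't'!='o', pos 5: 'w'!='r'
Differing positions: 4
Hamming distance: 4


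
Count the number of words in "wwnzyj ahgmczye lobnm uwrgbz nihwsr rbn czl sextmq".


Input string: 'wwnzyj ahgmczye lobnm uwrgbz nihwsr rbn czl sextmq'
Operation: split by spaces
Words found: 'wwnzyj', 'ahgmczye', 'lobnm', 'uwrgbz', 'nihwsr', 'rbn', 'czl', 'sextmq'
Word count: 8


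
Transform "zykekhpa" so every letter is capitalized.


Input string: 'zykekhpa'
Operation: convert each letter to uppercase
Mapping: 'z'->'Z', 'y'->'Y', 'k'->'K', 'e'->'E', 'k'->'K', 'h'->'H', 'p'->'P', 'a'->'A'
Result: ZYKEKHPA


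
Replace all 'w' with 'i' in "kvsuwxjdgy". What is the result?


Input string: 'kvsuwxjdgy'
Operation: replace 'w' with 'i'
Positions of 'w': 4
After replacement: kvsuixjdgy


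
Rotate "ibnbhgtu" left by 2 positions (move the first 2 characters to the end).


Input: 'ibnbhgtu', shift = 2
Operation: split at index 2 and swap parts
Front part s[0:2] = 'ib'
Back part s[2:] = 'nbhgtu'
Rotated = back + front = 'nbhgtu' + 'ib'
Result: nbhgtuib


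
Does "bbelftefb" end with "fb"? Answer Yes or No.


Input string: 'bbelftefb'
Suffix to check: 'fb'
Last 2 characters of input: 'fb'
Match: True
Result: Yes


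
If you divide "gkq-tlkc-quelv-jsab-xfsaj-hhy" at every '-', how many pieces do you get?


Input string: 'gkq-tlkc-quelv-jsab-xfsaj-hhy'
Delimiter: '-'
Split result: 'gkq', 'tlkc', 'quelv', 'jsab', 'xfsaj', 'hhy'
Number of parts: 6


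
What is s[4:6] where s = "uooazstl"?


Input string: 'uooazstl'
Operation: slice [4:6]
Extract characters: s[4]='z', s[5]='s'
Result: zs


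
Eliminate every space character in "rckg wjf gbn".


Input string: 'rckg wjf gbn'
Operation: remove all spaces
Words: 'rckg', 'wjf', 'gbn'
Join without spaces: rckgwjfgbn


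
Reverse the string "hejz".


Input string: 'hejz'
Operation: reverse character order
Original order: 'h' -> 'e' -> 'j' -> 'z'
Reversed order: 'z' -> 'j' -> 'e' -> 'h'
Result: zjeh


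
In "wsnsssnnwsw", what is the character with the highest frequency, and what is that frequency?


Input: 'wsnsssnnwsw'
Operation: tally each character
Counts: 'n':3, 's':5, 'w':3
Maximum: 's' appears 5 times


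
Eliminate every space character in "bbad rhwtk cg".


Input string: 'bbad rhwtk cg'
Operation: remove all spaces
Words: 'bbad', 'rhwtk', 'cg'
Join without spaces: bbadrhwtkcg


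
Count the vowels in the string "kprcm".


Input string: 'kprcm'
Operation: count vowels (a, e, i, o, u)
Scan: s[0]='k', s[1]='p', s[2]='r', s[3]='c', s[4]='m'
Vowels found: 0
Result: 0


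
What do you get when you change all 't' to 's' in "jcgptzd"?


Input string: 'jcgptzd'
Operation: replace 't' with 's'
Positions of 't': 4
After replacement: jcgpszd


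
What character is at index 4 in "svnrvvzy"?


Input string: 'svnrvvzy'
Operation: get character at index 4
Index mapping: s[0]='s', s[1]='v', s[2]='n', s[3]='r', s[4]='v'
Result: 'v'


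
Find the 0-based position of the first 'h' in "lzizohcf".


Input string: 'lzizohcf'
Target: 'h'
Scanning left to right: s[0]='l', s[1]='z', s[2]='i', s[3]='z', s[4]='o', s[5]='h'
First match at index: 5


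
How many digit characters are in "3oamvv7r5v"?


Input string: '3oamvv7r5v'
Operation: count digit characters (0-9)
Scan: '3'(digit), 'o', 'a', 'm', 'v', 'v', '7'(digit), 'r', '5'(digit), 'v'
Digits found: 3
Result: 3


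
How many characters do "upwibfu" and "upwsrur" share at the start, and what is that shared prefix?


String 1: 'upwibfu'
String 2: 'upwsrur'
Compare position by position:
pos 0: 'u' vs 'u' match
pos 1: 'p' vs 'p' match
pos 2: 'w' vs 'w' match
pos 3: 'i' vs 's' differ -> stop
Longest common prefix: "upw" (length 3)


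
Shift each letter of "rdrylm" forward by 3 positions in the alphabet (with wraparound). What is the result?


Input: 'rdrylm', shift = 3
Operation: for each letter, (position + 3) mod 26
Mapping: 'r'(17+3=20)->'u', 'd'(3+3=6)->'g', 'r'(17+3=20)->'u', 'y'(24+3=27, 27 mod 26=1)->'b', 'l'(11+3=14)->'o', 'm'(12+3=15)->'p'
Result: ugubop


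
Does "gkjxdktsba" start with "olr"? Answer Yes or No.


Input string: 'gkjxdktsba'
Prefix to check: 'olr'
First 3 characters of input: 'gkj'
Match: False
Result: No


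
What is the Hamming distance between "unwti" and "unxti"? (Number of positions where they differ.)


String 1: 'unwti'
String 2: 'unxti'
Compare each position: pos 0: 'u'=='u', pos 1: 'n'=='n', pos 2: 'w'!='x', pos 3: 't'=='t', pos 4: 'i'=='i'
Differing positions: 1
Hamming distance: 1


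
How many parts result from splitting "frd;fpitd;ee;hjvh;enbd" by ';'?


Input string: 'frd;fpitd;ee;hjvh;enbd'
Delimiter: ';'
Split result: 'frd', 'fpitd', 'ee', 'hjvh', 'enbd'
Number of parts: 5


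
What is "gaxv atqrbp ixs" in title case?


Input string: 'gaxv atqrbp ixs'
Operation: capitalize first letter of each word
Word transformations: 'gaxv'->'Gaxv', 'atqrbp'->'Atqrbp', 'ixs'->'Ixs'
Result: Gaxv Atqrbp Ixs


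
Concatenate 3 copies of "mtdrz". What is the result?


Input string: 'mtdrz'
Operation: repeat 3 times
Concatenation: 'mtdrz' + 'mtdrz' + 'mtdrz'
Result: mtdrzmtdrzmtdrz


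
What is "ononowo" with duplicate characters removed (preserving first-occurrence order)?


Input: 'ononowo'
Operation: keep first occurrence of each character
Scan: s[0]='o' new -> keep; s[1]='n' new -> keep; s[2]='o' seen -> skip; s[3]='n' seen -> skip; s[4]='o' seen -> skip; s[5]='w' new -> keep; s[6]='o' seen -> skip
Result: onw


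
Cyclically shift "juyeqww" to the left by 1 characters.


Input: 'juyeqww', shift = 1
Operation: split at index 1 and swap parts
Front part s[0:1] = 'j'
Back part s[1:] = 'uyeqww'
Rotated = back + front = 'uyeqww' + 'j'
Result: uyeqwwj


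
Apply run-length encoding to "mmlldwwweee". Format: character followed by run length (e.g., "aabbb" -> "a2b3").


Input: 'mmlldwwweee'
Operation: identify consecutive runs
Runs: 'mm' -> m2, 'll' -> l2, 'd' -> d1, 'www' -> w3, 'eee' -> e3
Encoded: m2l2d1w3e3


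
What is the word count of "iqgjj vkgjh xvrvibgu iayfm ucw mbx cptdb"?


Input string: 'iqgjj vkgjh xvrvibgu iayfm ucw mbx cptdb'
Operation: split by spaces
Words found: 'iqgjj', 'vkgjh', 'xvrvibgu', 'iayfm', 'ucw', 'mbx', 'cptdb'
Word count: 7


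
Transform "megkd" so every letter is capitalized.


Input string: 'megkd'
Operation: convert each letter to uppercase
Mapping: 'm'->'M', 'e'->'E', 'g'->'G', 'k'->'K', 'd'->'D'
Result: MEGKD


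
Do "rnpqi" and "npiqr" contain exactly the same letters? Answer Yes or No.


String 1: 'rnpqi' -> sorted: 'inpqr'
String 2: 'npiqr' -> sorted: 'inpqr'
Compare sorted forms: 'inpqr' == 'inpqr'
Anagram: Yes


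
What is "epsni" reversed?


Input string: 'epsni'
Operation: reverse character order
Original order: 'e' -> 'p' -> 's' -> 'n' -> 'i'
Reversed order: 'i' -> 'n' -> 's' -> 'p' -> 'e'
Result: inspe


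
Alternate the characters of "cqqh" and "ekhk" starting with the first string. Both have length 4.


String 1: 'cqqh'
String 2: 'ekhk'
Operation: alternate characters
Pairs: 'c'+'e', 'q'+'k', 'q'+'h', 'h'+'k'
Result: ceqkqhhk


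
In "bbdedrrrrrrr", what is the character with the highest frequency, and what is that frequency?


Input: 'bbdedrrrrrrr'
Operation: tally each character
Counts: 'b':2, 'd':2, 'e':1, 'r':7
Maximum: 'r' appears 7 times


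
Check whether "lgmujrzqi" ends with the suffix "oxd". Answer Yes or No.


Input string: 'lgmujrzqi'
Suffix to check: 'oxd'
Last 3 characters of input: 'zqi'
Match: False
Result: No


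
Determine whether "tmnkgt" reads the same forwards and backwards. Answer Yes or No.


Input string: 'tmnkgt'
Reversed: 'tgknmt'
Compare pairs: s[0]='t' vs s[5]='t' (match), s[1]='m' vs s[4]='g' (mismatch), s[2]='n' vs s[3]='k' (mismatch)
Palindrome: No


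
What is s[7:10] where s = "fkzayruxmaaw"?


Input string: 'fkzayruxmaaw'
Operation: slice [7:10]
Extract characters: s[7]='x', s[8]='m', s[9]='a'
Result: xma


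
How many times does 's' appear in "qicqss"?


Input string: 'qicqss'
Target character: 's'
Scan each position: s[4]='s', s[5]='s'
Matches found at indices: 4, 5
Total: 2


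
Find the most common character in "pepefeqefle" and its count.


Input: 'pepefeqefle'
Operation: tally each character
Counts: 'e':5, 'f':2, 'l':1, 'p':2, 'q':1
Maximum: 'e' appears 5 times


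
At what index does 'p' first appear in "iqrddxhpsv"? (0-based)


Input string: 'iqrddxhpsv'
Target: 'p'
Scanning left to right: s[0]='i', s[1]='q', s[2]='r', s[3]='d', s[4]='d', s[5]='x', s[6]='h', s[7]='p'
First match at index: 7


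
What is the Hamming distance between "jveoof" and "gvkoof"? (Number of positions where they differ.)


String 1: 'jveoof'
String 2: 'gvkoof'
Compare each position: pos 0: 'j'!='g', pos 1: 'v'=='v', pos 2: 'e'!='k', pos 3: 'o'=='o', pos 4: 'o'=='o', pos 5: 'f'=='f'
Differing positions: 2
Hamming distance: 2


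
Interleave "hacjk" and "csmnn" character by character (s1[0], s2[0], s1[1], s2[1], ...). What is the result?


String 1: 'hacjk'
String 2: 'csmnn'
Operation: alternate characters
Pairs: 'h'+'c', 'a'+'s', 'c'+'m', 'j'+'n', 'k'+'n'
Result: hcascmjnkn


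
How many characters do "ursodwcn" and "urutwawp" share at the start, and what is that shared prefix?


String 1: 'ursodwcn'
String 2: 'urutwawp'
Compare position by position:
pos 0: 'u' vs 'u' match
pos 1: 'r' vs 'r' match
pos 2: 's' vs 'u' differ -> stop
Longest common prefix: "ur" (length 2)


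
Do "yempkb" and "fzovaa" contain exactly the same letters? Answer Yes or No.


String 1: 'yempkb' -> sorted: 'bekmpy'
String 2: 'fzovaa' -> sorted: 'aafovz'
Compare sorted forms: 'bekmpy' != 'aafovz'
Anagram: No


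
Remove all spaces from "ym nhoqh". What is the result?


Input string: 'ym nhoqh'
Operation: remove all spaces
Words: 'ym', 'nhoqh'
Join without spaces: ymnhoqh


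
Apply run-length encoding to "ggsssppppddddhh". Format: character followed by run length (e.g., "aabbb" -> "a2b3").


Input: 'ggsssppppddddhh'
Operation: identify consecutive runs
Runs: 'gg' -> g2, 'sss' -> s3, 'pppp' -> p4, 'dddd' -> d4, 'hh' -> h2
Encoded: g2s3p4d4h2


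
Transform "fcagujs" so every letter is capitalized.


Input string: 'fcagujs'
Operation: convert each letter to uppercase
Mapping: 'f'->'F', 'c'->'C', 'a'->'A', 'g'->'G', 'u'->'U', 'j'->'J', 's'->'S'
Result: FCAGUJS


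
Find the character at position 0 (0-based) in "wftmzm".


Input string: 'wftmzm'
Operation: get character at index 0
Index mapping: s[0]='w'
Result: 'w'


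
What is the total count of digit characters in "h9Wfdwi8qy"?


Input string: 'h9Wfdwi8qy'
Operation: count digit characters (0-9)
Scan: 'h', '9'(digit), 'W', 'f', 'd', 'w', 'i', '8'(digit), 'q', 'y'
Digits found: 2
Result: 2


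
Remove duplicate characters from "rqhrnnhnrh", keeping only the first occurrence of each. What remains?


Input: 'rqhrnnhnrh'
Operation: keep first occurrence of each character
Scan: s[0]='r' new -> keep; s[1]='q' new -> keep; s[2]='h' new -> keep; s[3]='r' seen -> skip; s[4]='n' new -> keep; s[5]='n' seen -> skip; s[6]='h' seen -> skip; s[7]='n' seen -> skip; s[8]='r' seen -> skip; s[9]='h' seen -> skip
Result: rqhn


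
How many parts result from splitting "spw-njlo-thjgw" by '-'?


Input string: 'spw-njlo-thjgw'
Delimiter: '-'
Split result: 'spw', 'njlo', 'thjgw'
Number of parts: 3


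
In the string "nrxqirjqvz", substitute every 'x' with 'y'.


Input string: 'nrxqirjqvz'
Operation: replace 'x' with 'y'
Positions of 'x': 2
After replacement: nryqirjqvz


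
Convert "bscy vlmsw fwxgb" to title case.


Input string: 'bscy vlmsw fwxgb'
Operation: capitalize first letter of each word
Word transformations: 'bscy'->'Bscy', 'vlmsw'->'Vlmsw', 'fwxgb'->'Fwxgb'
Result: Bscy Vlmsw Fwxgb


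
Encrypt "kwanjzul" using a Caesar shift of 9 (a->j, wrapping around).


Input: 'kwanjzul', shift = 9
Operation: for each letter, (position + 9) mod 26
Mapping: 'k'(10+9=19)->'t', 'w'(22+9=31, 31 mod 26=5)->'f', 'a'(0+9=9)->'j', 'n'(13+9=22)->'w', 'j'(9+9=18)->'s', 'z'(25+9=34, 34 mod 26=8)->'i', 'u'(20+9=29, 29 mod 26=3)->'d', 'l'(11+9=20)->'u'
Result: tfjwsidu


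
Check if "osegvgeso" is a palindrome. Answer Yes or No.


Input string: 'osegvgeso'
Reversed: 'osegvgeso'
Compare pairs: s[0]='o' vs s[8]='o' (match), s[1]='s' vs s[7]='s' (match), s[2]='e' vs s[6]='e' (match), s[3]='g' vs s[5]='g' (match)
Palindrome: Yes


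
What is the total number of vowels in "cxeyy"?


Input string: 'cxeyy'
Operation: count vowels (a, e, i, o, u)
Scan: s[0]='c', s[1]='x', s[2]='e' (vowel), s[3]='y', s[4]='y'
Vowels found: 1
Result: 1


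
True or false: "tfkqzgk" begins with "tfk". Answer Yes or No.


Input string: 'tfkqzgk'
Prefix to check: 'tfk'
First 3 characters of input: 'tfk'
Match: True
Result: Yes


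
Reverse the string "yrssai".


Input string: 'yrssai'
Operation: reverse character order
Original order: 'y' -> 'r' -> 's' -> 's' -> 'a' -> 'i'
Reversed order: 'i' -> 'a' -> 's' -> 's' -> 'r' -> 'y'
Result: iassry


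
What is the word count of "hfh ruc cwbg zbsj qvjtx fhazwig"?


Input string: 'hfh ruc cwbg zbsj qvjtx fhazwig'
Operation: split by spaces
Words found: 'hfh', 'ruc', 'cwbg', 'zbsj', 'qvjtx', 'fhazwig'
Word count: 6


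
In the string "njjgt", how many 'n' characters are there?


Input string: 'njjgt'
Target character: 'n'
Scan each position: s[0]='n'
Matches found at indices: 0
Total: 1


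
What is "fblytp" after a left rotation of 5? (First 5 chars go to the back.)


Input: 'fblytp', shift = 5
Operation: split at index 5 and swap parts
Front part s[0:5] = 'fblyt'
Back part s[5:] = 'p'
Rotated = back + front = 'p' + 'fblyt'
Result: pfblyt


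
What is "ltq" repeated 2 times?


Input string: 'ltq'
Operation: repeat 2 times
Concatenation: 'ltq' + 'ltq'
Result: ltqltq


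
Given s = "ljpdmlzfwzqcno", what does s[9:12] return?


Input string: 'ljpdmlzfwzqcno'
Operation: slice [9:12]
Extract characters: s[9]='z', s[10]='q', s[11]='c'
Result: zqc


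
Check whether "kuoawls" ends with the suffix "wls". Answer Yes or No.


Input string: 'kuoawls'
Suffix to check: 'wls'
Last 3 characters of input: 'wls'
Match: True
Result: Yes


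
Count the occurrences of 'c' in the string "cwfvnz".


Input string: 'cwfvnz'
Target character: 'c'
Scan each position: s[0]='c'
Matches found at indices: 0
Total: 1


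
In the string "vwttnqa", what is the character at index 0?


Input string: 'vwttnqa'
Operation: get character at index 0
Index mapping: s[0]='v'
Result: 'v'


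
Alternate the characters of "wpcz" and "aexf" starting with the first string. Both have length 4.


String 1: 'wpcz'
String 2: 'aexf'
Operation: alternate characters
Pairs: 'w'+'a', 'p'+'e', 'c'+'x', 'z'+'f'
Result: wapecxzf


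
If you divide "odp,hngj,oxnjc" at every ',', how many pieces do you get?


Input string: 'odp,hngj,oxnjc'
Delimiter: ','
Split result: 'odp', 'hngj', 'oxnjc'
Number of parts: 3


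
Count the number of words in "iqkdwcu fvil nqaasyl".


Input string: 'iqkdwcu fvil nqaasyl'
Operation: split by spaces
Words found: 'iqkdwcu', 'fvil', 'nqaasyl'
Word count: 3


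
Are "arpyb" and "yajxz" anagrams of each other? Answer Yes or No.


String 1: 'arpyb' -> sorted: 'abpry'
String 2: 'yajxz' -> sorted: 'ajxyz'
Compare sorted forms: 'abpry' != 'ajxyz'
Anagram: No


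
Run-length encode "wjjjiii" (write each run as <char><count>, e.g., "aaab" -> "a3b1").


Input: 'wjjjiii'
Operation: identify consecutive runs
Runs: 'w' -> w1, 'jjj' -> j3, 'iii' -> i3
Encoded: w1j3i3


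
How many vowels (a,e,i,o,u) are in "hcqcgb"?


Input string: 'hcqcgb'
Operation: count vowels (a, e, i, o, u)
Scan: s[0]='h', s[1]='c', s[2]='q', s[3]='c', s[4]='g', s[5]='b'
Vowels found: 0
Result: 0


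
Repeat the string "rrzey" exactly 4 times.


Input string: 'rrzey'
Operation: repeat 4 times
Concatenation: 'rrzey' + 'rrzey' + 'rrzey' + 'rrzey'
Result: rrzeyrrzeyrrzeyrrzey


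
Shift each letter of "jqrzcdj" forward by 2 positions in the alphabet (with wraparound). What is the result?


Input: 'jqrzcdj', shift = 2
Operation: for each letter, (position + 2) mod 26
Mapping: 'j'(9+2=11)->'l', 'q'(16+2=18)->'s', 'r'(17+2=19)->'t', 'z'(25+2=27, 27 mod 26=1)->'b', 'c'(2+2=4)->'e', 'd'(3+2=5)->'f', 'j'(9+2=11)->'l'
Result: lstbefl


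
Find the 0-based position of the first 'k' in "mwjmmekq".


Input string: 'mwjmmekq'
Target: 'k'
Scanning left to right: s[0]='m', s[1]='w', s[2]='j', s[3]='m', s[4]='m', s[5]='e', s[6]='k'
First match at index: 6


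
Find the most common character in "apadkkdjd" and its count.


Input: 'apadkkdjd'
Operation: tally each character
Counts: 'a':2, 'd':3, 'j':1, 'k':2, 'p':1
Maximum: 'd' appears 3 times


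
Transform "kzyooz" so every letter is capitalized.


Input string: 'kzyooz'
Operation: convert each letter to uppercase
Mapping: 'k'->'K', 'z'->'Z', 'y'->'Y', 'o'->'O', 'o'->'O', 'z'->'Z'
Result: KZYOOZ


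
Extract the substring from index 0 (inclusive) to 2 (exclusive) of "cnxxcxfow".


Input string: 'cnxxcxfow'
Operation: slice [0:2]
Extract characters: s[0]='c', s[1]='n'
Result: cn


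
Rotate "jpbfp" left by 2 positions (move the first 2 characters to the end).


Input: 'jpbfp', shift = 2
Operation: split at index 2 and swap parts
Front part s[0:2] = 'jp'
Back part s[2:] = 'bfp'
Rotated = back + front = 'bfp' + 'jp'
Result: bfpjp


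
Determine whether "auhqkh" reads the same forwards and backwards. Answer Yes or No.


Input string: 'auhqkh'
Reversed: 'hkqhua'
Compare pairs: s[0]='a' vs s[5]='h' (mismatch), s[1]='u' vs s[4]='k' (mismatch), s[2]='h' vs s[3]='q' (mismatch)
Palindrome: No
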